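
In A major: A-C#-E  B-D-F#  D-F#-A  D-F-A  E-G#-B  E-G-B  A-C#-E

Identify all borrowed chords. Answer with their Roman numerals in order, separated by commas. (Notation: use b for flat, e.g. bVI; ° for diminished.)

iv, v

A major has the diatonic set A, Bm, C#m, D, E, F#m, G#dim. Of the given chords, A–C#–E = A, B–D–F# = Bm, D–F#–A = D and E–G#–B = E are diatonic. D–F–A doesn't fit — on degree 4 A major would have D (IV). Dm is the degree-4 chord of A minor, so it is the borrowed iv. E–G–B doesn't fit — on degree 5 A major would have E (V). Em is the degree-5 chord of A minor, so it is the borrowed v.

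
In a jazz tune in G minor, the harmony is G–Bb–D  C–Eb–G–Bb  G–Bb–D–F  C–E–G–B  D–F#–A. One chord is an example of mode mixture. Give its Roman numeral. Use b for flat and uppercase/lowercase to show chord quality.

IVmaj7

The diatonic triads in G minor (with V from harmonic minor) are Gm, Adim, Bb, Cm, D, Eb, F. Of the given chords, G–Bb–D = Gm, C–Eb–G–Bb = Cm7, G–Bb–D–F = Gm7 and D–F#–A = D are diatonic. C–E–G–B doesn't fit — on degree 4 G minor would have Cm (iv). Cmaj7 is the degree-4 chord of G major, so it is the borrowed IVmaj7.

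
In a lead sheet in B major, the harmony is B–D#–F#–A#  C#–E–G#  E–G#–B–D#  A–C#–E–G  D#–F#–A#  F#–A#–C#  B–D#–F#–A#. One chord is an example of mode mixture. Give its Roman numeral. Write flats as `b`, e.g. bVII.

bVII7

The diatonic triads in B major are B, C#m, D#m, E, F#, G#m, A#dim. Of the given chords, B–D#–F#–A# = Bmaj7, C#–E–G# = C#m, E–G#–B–D# = Emaj7, D#–F#–A# = D#m and F#–A#–C# = F# are diatonic. But A–C#–E–G is foreign: the diatonic vii° on degree 7 is A#dim, whereas A7 comes from B minor. It is labeled bVII7.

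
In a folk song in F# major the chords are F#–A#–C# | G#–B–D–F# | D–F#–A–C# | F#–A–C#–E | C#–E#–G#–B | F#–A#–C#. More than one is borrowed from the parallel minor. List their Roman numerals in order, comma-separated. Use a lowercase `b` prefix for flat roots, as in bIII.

In F# major the diatonic chords are F#, G#m, A#m, B, C#, D#m, E#dim. F#–A#–C# = F# and C#–E#–G#–B = C#7 are both diatonic. G#–B–D–F# is not: scale degree 2 in F# major carries G#m (ii). In F# minor the chord on that degree is G#m7b5, so here it functions as iiø7, borrowed from the parallel minor. But D–F#–A–C# is foreign: the diatonic vi on degree 6 is D#m, whereas Dmaj7 comes from F# minor. It is labeled bVImaj7. But F#–A–C#–E is foreign: the diatonic I on degree 1 is F#, whereas F#m7 comes from F# minor. It is labeled i7.

iiø7, bVImaj7, i7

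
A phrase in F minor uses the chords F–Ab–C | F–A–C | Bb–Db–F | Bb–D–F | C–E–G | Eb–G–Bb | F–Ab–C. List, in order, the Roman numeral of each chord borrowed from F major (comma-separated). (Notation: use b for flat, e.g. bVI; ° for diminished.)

I, IV

F minor has the diatonic set Fm, Gdim, Ab, Bbm, C, Db, Eb (with V from harmonic minor). F–Ab–C = Fm, Bb–Db–F = Bbm, C–E–G = C and Eb–G–Bb = Eb all belong to that set. F–A–C is not: scale degree 1 in F minor carries Fm (i). In F major the chord on that degree is F, so here it functions as I, borrowed from the parallel major. Bb–D–F doesn't fit — on degree 4 F minor would have Bbm (iv). Bb is the degree-4 chord of F major, so it is the borrowed IV.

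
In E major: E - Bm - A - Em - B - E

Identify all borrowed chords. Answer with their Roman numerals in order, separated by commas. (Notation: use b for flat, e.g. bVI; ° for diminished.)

E major has the diatonic set E, F#m, G#m, A, B, C#m, D#dim. E, A and B are all diatonic. Bm (B–D–F#) doesn't fit — on degree 5 E major would have B (V). Bm is the degree-5 chord of E minor, so it is the borrowed v. But Em (E–G–B) is foreign: the diatonic I on degree 1 is E, whereas Em comes from E minor. It is labeled i.

v, i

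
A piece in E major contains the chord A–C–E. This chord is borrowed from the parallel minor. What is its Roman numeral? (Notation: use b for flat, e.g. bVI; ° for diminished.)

The root A is the diatonic 4th degree of E major; the borrowing shows in the chord quality. A–C–E is a minor chord — the form found in E minor, not the diatonic IV (A). Borrowed into E major it is written iv.

iv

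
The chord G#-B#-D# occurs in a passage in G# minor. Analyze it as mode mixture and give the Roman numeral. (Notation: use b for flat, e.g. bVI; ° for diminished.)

I

G# is scale degree 1 in G# minor. G#–B#–D# is a major chord — the form found in G# major, not the diatonic i (G#m). Borrowed into G# minor it is written I.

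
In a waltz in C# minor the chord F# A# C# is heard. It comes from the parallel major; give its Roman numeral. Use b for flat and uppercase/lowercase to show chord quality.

IV

F# is scale degree 4 in C# minor. F#–A#–C# is a major chord — the form found in C# major, not the diatonic iv (F#m). Borrowed into C# minor it is written IV.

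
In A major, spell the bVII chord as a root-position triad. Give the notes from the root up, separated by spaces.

bVII is built on the lowered scale degree 7. In A major degree 7 is G#; lowered it becomes G. In A minor the chord on G is G–B–D.

G B D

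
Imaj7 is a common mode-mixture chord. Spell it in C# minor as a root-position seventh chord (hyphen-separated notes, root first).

The root, C#, is scale degree 1 — the same note in C# minor and C# major; only the chord quality changes. Stacking thirds in C# major on C# gives C#–E#–G#–B#.

C#-E#-G#-B#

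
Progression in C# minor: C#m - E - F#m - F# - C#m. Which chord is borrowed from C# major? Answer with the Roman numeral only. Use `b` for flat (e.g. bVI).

IV

The diatonic triads in C# minor (with V from harmonic minor) are C#m, D#dim, E, F#m, G#, A, B. Of the given chords, C#m, E and F#m are diatonic. F# (F#–A#–C#) doesn't fit — on degree 4 C# minor would have F#m (iv). F# is the degree-4 chord of C# major, so it is the borrowed IV.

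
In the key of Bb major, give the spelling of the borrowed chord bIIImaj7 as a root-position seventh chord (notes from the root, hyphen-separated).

The root of bIIImaj7 is the lowered 3rd degree: D becomes Db. Building the major-seventh chord from the parallel minor on Db: Db–F–Ab–C.

Db-F-Ab-C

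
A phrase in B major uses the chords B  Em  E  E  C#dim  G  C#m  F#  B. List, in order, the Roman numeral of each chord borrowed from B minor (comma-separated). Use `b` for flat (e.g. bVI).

iv, ii°, bVI

The diatonic triads in B major are B, C#m, D#m, E, F#, G#m, A#dim. B, E, C#m and F# all belong to that set. But Em (E–G–B) is foreign: the diatonic IV on degree 4 is E, whereas Em comes from B minor. It is labeled iv. C#dim (C#–E–G) doesn't fit — on degree 2 B major would have C#m (ii). C#dim is the degree-2 chord of B minor, so it is the borrowed ii°. G (G–B–D) is not: scale degree 6 in B major carries G#m (vi). In B minor the chord on that degree is G, so here it functions as bVI, borrowed from the parallel minor.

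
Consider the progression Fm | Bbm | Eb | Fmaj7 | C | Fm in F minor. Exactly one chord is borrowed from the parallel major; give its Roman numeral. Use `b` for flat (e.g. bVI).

The diatonic triads in F minor (with V from harmonic minor) are Fm, Gdim, Ab, Bbm, C, Db, Eb. Of the given chords, Fm, Bbm, Eb and C are diatonic. Fmaj7 (F–A–C–E) doesn't fit — on degree 1 F minor would have Fm (i). Fmaj7 is the degree-1 chord of F major, so it is the borrowed Imaj7.

Imaj7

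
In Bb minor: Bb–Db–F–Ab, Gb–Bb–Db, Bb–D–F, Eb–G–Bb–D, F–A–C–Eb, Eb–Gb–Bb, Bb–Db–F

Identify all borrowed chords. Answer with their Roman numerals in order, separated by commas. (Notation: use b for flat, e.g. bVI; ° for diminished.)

In Bb minor (with V from harmonic minor) the diatonic chords are Bbm, Cdim, Db, Ebm, F, Gb, Ab. Bb–Db–F–Ab = Bbm7, Gb–Bb–Db = Gb, F–A–C–Eb = F7, Eb–Gb–Bb = Ebm and Bb–Db–F = Bbm are all diatonic. But Bb–D–F is foreign: the diatonic i on degree 1 is Bbm, whereas Bb comes from Bb major. It is labeled I. Eb–G–Bb–D is not: scale degree 4 in Bb minor carries Ebm (iv). In Bb major the chord on that degree is Ebmaj7, so here it functions as IVmaj7, borrowed from the parallel major.

I, IVmaj7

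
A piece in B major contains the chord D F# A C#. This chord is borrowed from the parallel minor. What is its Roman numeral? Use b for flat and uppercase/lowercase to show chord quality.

bIIImaj7

The root D is the lowered 3rd scale degree — diatonically B major has D# there. D–F#–A–C# is a major-seventh chord — the form found in B minor, not the diatonic iii (D#m). Borrowed into B major it is written bIIImaj7.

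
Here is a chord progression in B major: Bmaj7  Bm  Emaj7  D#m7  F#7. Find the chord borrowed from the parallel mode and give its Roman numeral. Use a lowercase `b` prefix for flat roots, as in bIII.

The diatonic triads in B major are B, C#m, D#m, E, F#, G#m, A#dim. Of the given chords, Bmaj7, Emaj7, D#m7 and F#7 are diatonic. But Bm (B–D–F#) is foreign: the diatonic I on degree 1 is B, whereas Bm comes from B minor. It is labeled i.

i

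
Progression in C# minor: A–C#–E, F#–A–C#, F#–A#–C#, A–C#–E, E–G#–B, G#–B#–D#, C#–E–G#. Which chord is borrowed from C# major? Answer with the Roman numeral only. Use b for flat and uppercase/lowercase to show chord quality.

IV

In C# minor (with V from harmonic minor) the diatonic chords are C#m, D#dim, E, F#m, G#, A, B. Of the given chords, A–C#–E = A, F#–A–C# = F#m, E–G#–B = E, G#–B#–D# = G# and C#–E–G# = C#m are diatonic. F#–A#–C# doesn't fit — on degree 4 C# minor would have F#m (iv). F# is the degree-4 chord of C# major, so it is the borrowed IV.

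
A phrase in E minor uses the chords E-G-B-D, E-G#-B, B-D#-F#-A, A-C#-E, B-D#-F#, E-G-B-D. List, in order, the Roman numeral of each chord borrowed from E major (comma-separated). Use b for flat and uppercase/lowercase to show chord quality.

The diatonic triads in E minor (with V from harmonic minor) are Em, F#dim, G, Am, B, C, D. E–G–B–D = Em7, B–D#–F#–A = B7 and B–D#–F# = B are all diatonic. E–G#–B is not: scale degree 1 in E minor carries Em (i). In E major the chord on that degree is E, so here it functions as I, borrowed from the parallel major. But A–C#–E is foreign: the diatonic iv on degree 4 is Am, whereas A comes from E major. It is labeled IV.

I, IV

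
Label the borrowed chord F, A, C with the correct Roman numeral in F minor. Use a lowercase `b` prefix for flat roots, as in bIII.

I

The root F is the diatonic 1st degree of F minor; the borrowing shows in the chord quality. F–A–C is a major chord — the form found in F major, not the diatonic i (Fm). Borrowed into F minor it is written I.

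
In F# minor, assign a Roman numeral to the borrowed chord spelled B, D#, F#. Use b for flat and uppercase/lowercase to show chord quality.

IV

The root B is the diatonic 4th degree of F# minor; the borrowing shows in the chord quality. Diatonically F# minor has Bm (iv) on that degree; B–D#–F# is instead the major chord native to F# major, so it takes the label IV.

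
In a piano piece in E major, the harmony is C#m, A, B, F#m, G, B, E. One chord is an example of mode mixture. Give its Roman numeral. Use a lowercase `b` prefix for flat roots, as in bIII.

E major has the diatonic set E, F#m, G#m, A, B, C#m, D#dim. C#m, A, B, F#m and E all belong to that set. G (G–B–D) doesn't fit — on degree 3 E major would have G#m (iii). G is the degree-3 chord of E minor, so it is the borrowed bIII.

bIII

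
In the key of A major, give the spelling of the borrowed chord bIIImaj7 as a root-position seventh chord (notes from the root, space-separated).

bIIImaj7 is built on the lowered scale degree 3. In A major degree 3 is C#; lowered it becomes C. Building the major-seventh chord from the parallel minor on C: C–E–G–B.

C E G B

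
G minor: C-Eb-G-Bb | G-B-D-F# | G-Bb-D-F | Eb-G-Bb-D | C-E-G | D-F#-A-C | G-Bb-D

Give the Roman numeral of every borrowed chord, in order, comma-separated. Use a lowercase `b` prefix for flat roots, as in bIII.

G minor has the diatonic set Gm, Adim, Bb, Cm, D, Eb, F (with V from harmonic minor). C–Eb–G–Bb = Cm7, G–Bb–D–F = Gm7, Eb–G–Bb–D = Ebmaj7, D–F#–A–C = D7 and G–Bb–D = Gm all belong to that set. G–B–D–F# is not: scale degree 1 in G minor carries Gm (i). In G major the chord on that degree is Gmaj7, so here it functions as Imaj7, borrowed from the parallel major. But C–E–G is foreign: the diatonic iv on degree 4 is Cm, whereas C comes from G major. It is labeled IV.

Imaj7, IV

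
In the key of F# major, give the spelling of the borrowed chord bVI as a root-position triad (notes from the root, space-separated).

The root of bVI is the lowered 6th degree: D# becomes D. Building the major chord from the parallel minor on D: D–F#–A.

D F# A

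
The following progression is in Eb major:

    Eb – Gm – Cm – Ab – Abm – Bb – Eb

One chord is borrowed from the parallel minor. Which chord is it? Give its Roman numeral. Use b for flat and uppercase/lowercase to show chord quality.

In Eb major the diatonic chords are Eb, Fm, Gm, Ab, Bb, Cm, Ddim. Of the given chords, Eb, Gm, Cm, Ab and Bb are diatonic. But Abm (Ab–Cb–Eb) is foreign: the diatonic IV on degree 4 is Ab, whereas Abm comes from Eb minor. It is labeled iv.

iv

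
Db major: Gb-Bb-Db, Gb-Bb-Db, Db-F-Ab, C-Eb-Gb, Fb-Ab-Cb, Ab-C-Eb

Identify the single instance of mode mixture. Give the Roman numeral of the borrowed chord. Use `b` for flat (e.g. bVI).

Db major has the diatonic set Db, Ebm, Fm, Gb, Ab, Bbm, Cdim. Gb–Bb–Db = Gb, Db–F–Ab = Db, C–Eb–Gb = Cdim and Ab–C–Eb = Ab are all diatonic. But Fb–Ab–Cb is foreign: the diatonic iii on degree 3 is Fm, whereas Fb comes from Db minor. It is labeled bIII.

bIII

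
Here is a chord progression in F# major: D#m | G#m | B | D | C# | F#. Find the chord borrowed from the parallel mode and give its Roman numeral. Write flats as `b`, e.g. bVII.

In F# major the diatonic chords are F#, G#m, A#m, B, C#, D#m, E#dim. D#m, G#m, B, C# and F# all belong to that set. But D (D–F#–A) is foreign: the diatonic vi on degree 6 is D#m, whereas D comes from F# minor. It is labeled bVI.

bVI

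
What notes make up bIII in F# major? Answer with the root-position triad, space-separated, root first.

Scale degree 3 in F# major is A#. bIII uses the lowered form, A, taken from F# minor. In F# minor the chord on A is A–C#–E.

A C# E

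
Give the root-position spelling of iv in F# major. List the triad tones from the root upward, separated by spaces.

The root, B, is scale degree 4 — the same note in F# major and F# minor; only the chord quality changes. Building the minor chord from the parallel minor on B: B–D–F#.

B D F#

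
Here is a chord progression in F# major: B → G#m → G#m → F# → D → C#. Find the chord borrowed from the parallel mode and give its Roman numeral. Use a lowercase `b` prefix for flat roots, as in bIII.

bVI

F# major has the diatonic set F#, G#m, A#m, B, C#, D#m, E#dim. B, G#m, F# and C# are all diatonic. But D (D–F#–A) is foreign: the diatonic vi on degree 6 is D#m, whereas D comes from F# minor. It is labeled bVI.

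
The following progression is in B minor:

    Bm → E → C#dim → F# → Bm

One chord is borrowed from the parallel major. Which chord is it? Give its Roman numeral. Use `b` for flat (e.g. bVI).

IV

In B minor (with V from harmonic minor) the diatonic chords are Bm, C#dim, D, Em, F#, G, A. Bm, C#dim and F# are all diatonic. But E (E–G#–B) is foreign: the diatonic iv on degree 4 is Em, whereas E comes from B major. It is labeled IV.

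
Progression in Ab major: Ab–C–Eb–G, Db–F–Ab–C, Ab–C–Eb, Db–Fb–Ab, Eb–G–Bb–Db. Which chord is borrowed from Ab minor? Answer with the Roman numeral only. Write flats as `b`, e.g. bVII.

iv

The diatonic triads in Ab major are Ab, Bbm, Cm, Db, Eb, Fm, Gdim. Of the given chords, Ab–C–Eb–G = Abmaj7, Db–F–Ab–C = Dbmaj7, Ab–C–Eb = Ab and Eb–G–Bb–Db = Eb7 are diatonic. But Db–Fb–Ab is foreign: the diatonic IV on degree 4 is Db, whereas Dbm comes from Ab minor. It is labeled iv.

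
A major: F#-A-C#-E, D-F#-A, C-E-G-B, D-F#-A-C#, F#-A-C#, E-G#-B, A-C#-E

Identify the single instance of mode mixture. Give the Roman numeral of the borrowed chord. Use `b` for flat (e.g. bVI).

bIIImaj7

In A major the diatonic chords are A, Bm, C#m, D, E, F#m, G#dim. Of the given chords, F#–A–C#–E = F#m7, D–F#–A = D, D–F#–A–C# = Dmaj7, F#–A–C# = F#m, E–G#–B = E and A–C#–E = A are diatonic. But C–E–G–B is foreign: the diatonic iii on degree 3 is C#m, whereas Cmaj7 comes from A minor. It is labeled bIIImaj7.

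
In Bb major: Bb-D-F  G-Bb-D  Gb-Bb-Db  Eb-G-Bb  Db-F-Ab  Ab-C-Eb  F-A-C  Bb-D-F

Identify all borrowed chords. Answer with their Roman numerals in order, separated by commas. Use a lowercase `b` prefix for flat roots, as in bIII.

The diatonic triads in Bb major are Bb, Cm, Dm, Eb, F, Gm, Adim. Bb–D–F = Bb, G–Bb–D = Gm, Eb–G–Bb = Eb and F–A–C = F all belong to that set. But Gb–Bb–Db is foreign: the diatonic vi on degree 6 is Gm, whereas Gb comes from Bb minor. It is labeled bVI. But Db–F–Ab is foreign: the diatonic iii on degree 3 is Dm, whereas Db comes from Bb minor. It is labeled bIII. Ab–C–Eb doesn't fit — on degree 7 Bb major would have Adim (vii°). Ab is the degree-7 chord of Bb minor, so it is the borrowed bVII.

bVI, bIII, bVII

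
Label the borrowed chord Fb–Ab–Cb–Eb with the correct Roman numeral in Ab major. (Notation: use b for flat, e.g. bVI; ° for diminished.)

bVImaj7

Fb is the lowered form of scale degree 6 in Ab major (the diatonic degree 6 is F). The diatonic chord on degree 6 would be Fm (vi), but Fb–Ab–Cb–Eb is the major-seventh chord from Ab minor. As a borrowed chord it is labeled bVImaj7.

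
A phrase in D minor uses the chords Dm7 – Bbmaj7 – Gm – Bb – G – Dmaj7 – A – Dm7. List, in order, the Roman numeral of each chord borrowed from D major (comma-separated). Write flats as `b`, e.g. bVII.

In D minor (with V from harmonic minor) the diatonic chords are Dm, Edim, F, Gm, A, Bb, C. Of the given chords, Dm7, Bbmaj7, Gm, Bb and A are diatonic. G (G–B–D) doesn't fit — on degree 4 D minor would have Gm (iv). G is the degree-4 chord of D major, so it is the borrowed IV. Dmaj7 (D–F#–A–C#) doesn't fit — on degree 1 D minor would have Dm (i). Dmaj7 is the degree-1 chord of D major, so it is the borrowed Imaj7.

IV, Imaj7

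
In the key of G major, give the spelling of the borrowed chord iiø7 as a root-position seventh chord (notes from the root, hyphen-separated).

A-C-Eb-G

The root, A, is scale degree 2 — the same note in G major and G minor; only the chord quality changes. In G minor the chord on A is A–C–Eb–G.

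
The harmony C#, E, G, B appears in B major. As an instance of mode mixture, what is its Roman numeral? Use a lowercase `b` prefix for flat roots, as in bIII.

C# is scale degree 2 in B major. Diatonically B major has C#m (ii) on that degree; C#–E–G–B is instead the half-diminished-seventh chord native to B minor, so it takes the label iiø7.

iiø7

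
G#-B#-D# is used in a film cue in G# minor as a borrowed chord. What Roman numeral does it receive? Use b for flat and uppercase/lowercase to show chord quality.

G# is scale degree 1 in G# minor. G#–B#–D# is a major chord — the form found in G# major, not the diatonic i (G#m). Borrowed into G# minor it is written I.

I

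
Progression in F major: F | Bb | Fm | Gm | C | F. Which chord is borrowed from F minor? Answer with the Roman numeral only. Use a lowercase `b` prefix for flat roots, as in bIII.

The diatonic triads in F major are F, Gm, Am, Bb, C, Dm, Edim. F, Bb, Gm and C are all diatonic. But Fm (F–Ab–C) is foreign: the diatonic I on degree 1 is F, whereas Fm comes from F minor. It is labeled i.

i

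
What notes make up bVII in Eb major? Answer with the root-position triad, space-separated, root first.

bVII is built on the lowered scale degree 7. In Eb major degree 7 is D; lowered it becomes Db. Building the major chord from the parallel minor on Db: Db–F–Ab.

Db F Ab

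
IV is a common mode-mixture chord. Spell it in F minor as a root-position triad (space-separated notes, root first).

Bb D F

IV is built on scale degree 4, which is Bb in both F minor and its parallel. Building the major chord from the parallel major on Bb: Bb–D–F.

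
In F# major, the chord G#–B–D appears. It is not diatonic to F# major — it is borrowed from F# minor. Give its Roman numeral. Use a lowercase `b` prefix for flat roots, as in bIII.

ii°

G# is scale degree 2 in F# major. G#–B–D is a diminished chord — the form found in F# minor, not the diatonic ii (G#m). Borrowed into F# major it is written ii°.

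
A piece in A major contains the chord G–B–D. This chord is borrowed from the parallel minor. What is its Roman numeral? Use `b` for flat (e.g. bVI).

bVII

G is the lowered form of scale degree 7 in A major (the diatonic degree 7 is G#). G–B–D is a major chord — the form found in A minor, not the diatonic vii° (G#dim). Borrowed into A major it is written bVII.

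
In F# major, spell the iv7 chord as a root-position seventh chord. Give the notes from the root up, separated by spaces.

B D F# A

The root, B, is scale degree 4 — the same note in F# major and F# minor; only the chord quality changes. Building the minor-seventh chord from the parallel minor on B: B–D–F#–A.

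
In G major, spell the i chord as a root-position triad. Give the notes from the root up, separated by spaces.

G Bb D

i is built on scale degree 1, which is G in both G major and its parallel. Stacking thirds in G minor on G gives G–Bb–D.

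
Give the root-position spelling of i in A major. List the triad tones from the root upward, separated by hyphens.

A-C-E

i is built on scale degree 1, which is A in both A major and its parallel. In A minor the chord on A is A–C–E.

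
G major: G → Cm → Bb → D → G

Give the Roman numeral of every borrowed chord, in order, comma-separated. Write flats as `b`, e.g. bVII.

The diatonic triads in G major are G, Am, Bm, C, D, Em, F#dim. Of the given chords, G and D are diatonic. But Cm (C–Eb–G) is foreign: the diatonic IV on degree 4 is C, whereas Cm comes from G minor. It is labeled iv. Bb (Bb–D–F) doesn't fit — on degree 3 G major would have Bm (iii). Bb is the degree-3 chord of G minor, so it is the borrowed bIII.

iv, bIII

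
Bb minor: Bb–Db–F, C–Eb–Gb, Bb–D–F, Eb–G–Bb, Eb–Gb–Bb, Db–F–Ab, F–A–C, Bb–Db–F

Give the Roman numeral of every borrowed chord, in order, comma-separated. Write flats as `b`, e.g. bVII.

Bb minor has the diatonic set Bbm, Cdim, Db, Ebm, F, Gb, Ab (with V from harmonic minor). Bb–Db–F = Bbm, C–Eb–Gb = Cdim, Eb–Gb–Bb = Ebm, Db–F–Ab = Db and F–A–C = F are all diatonic. But Bb–D–F is foreign: the diatonic i on degree 1 is Bbm, whereas Bb comes from Bb major. It is labeled I. Eb–G–Bb doesn't fit — on degree 4 Bb minor would have Ebm (iv). Eb is the degree-4 chord of Bb major, so it is the borrowed IV.

I, IV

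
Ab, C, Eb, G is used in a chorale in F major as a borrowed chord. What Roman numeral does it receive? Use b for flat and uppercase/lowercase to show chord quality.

bIIImaj7

The root Ab is the lowered 3rd scale degree — diatonically F major has A there. The diatonic chord on degree 3 would be Am (iii), but Ab–C–Eb–G is the major-seventh chord from F minor. As a borrowed chord it is labeled bIIImaj7.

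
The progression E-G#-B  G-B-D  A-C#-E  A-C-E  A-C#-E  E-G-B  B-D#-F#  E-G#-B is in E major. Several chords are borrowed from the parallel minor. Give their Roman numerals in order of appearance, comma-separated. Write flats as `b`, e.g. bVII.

bIII, iv, i

E major has the diatonic set E, F#m, G#m, A, B, C#m, D#dim. E–G#–B = E, A–C#–E = A and B–D#–F# = B all belong to that set. G–B–D is not: scale degree 3 in E major carries G#m (iii). In E minor the chord on that degree is G, so here it functions as bIII, borrowed from the parallel minor. A–C–E doesn't fit — on degree 4 E major would have A (IV). Am is the degree-4 chord of E minor, so it is the borrowed iv. E–G–B is not: scale degree 1 in E major carries E (I). In E minor the chord on that degree is Em, so here it functions as i, borrowed from the parallel minor.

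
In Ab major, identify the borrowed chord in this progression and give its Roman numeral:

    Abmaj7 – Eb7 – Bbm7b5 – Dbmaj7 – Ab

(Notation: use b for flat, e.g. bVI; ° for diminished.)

Ab major has the diatonic set Ab, Bbm, Cm, Db, Eb, Fm, Gdim. Abmaj7, Eb7, Dbmaj7 and Ab are all diatonic. But Bbm7b5 (Bb–Db–Fb–Ab) is foreign: the diatonic ii on degree 2 is Bbm, whereas Bbm7b5 comes from Ab minor. It is labeled iiø7.

iiø7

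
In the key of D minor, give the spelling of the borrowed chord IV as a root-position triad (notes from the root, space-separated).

The root, G, is scale degree 4 — the same note in D minor and D major; only the chord quality changes. Building the major chord from the parallel major on G: G–B–D.

G B D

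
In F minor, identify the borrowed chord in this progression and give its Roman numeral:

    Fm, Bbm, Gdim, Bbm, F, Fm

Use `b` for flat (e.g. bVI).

I

In F minor (with V from harmonic minor) the diatonic chords are Fm, Gdim, Ab, Bbm, C, Db, Eb. Fm, Bbm and Gdim are all diatonic. F (F–A–C) doesn't fit — on degree 1 F minor would have Fm (i). F is the degree-1 chord of F major, so it is the borrowed I.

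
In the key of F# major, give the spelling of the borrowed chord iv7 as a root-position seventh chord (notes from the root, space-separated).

B D F# A

iv7 is built on scale degree 4, which is B in both F# major and its parallel. In F# minor the chord on B is B–D–F#–A.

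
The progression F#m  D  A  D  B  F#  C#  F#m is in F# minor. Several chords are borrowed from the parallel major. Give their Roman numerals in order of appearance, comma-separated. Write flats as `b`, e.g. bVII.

In F# minor (with V from harmonic minor) the diatonic chords are F#m, G#dim, A, Bm, C#, D, E. F#m, D, A and C# all belong to that set. B (B–D#–F#) doesn't fit — on degree 4 F# minor would have Bm (iv). B is the degree-4 chord of F# major, so it is the borrowed IV. F# (F#–A#–C#) is not: scale degree 1 in F# minor carries F#m (i). In F# major the chord on that degree is F#, so here it functions as I, borrowed from the parallel major.

IV, I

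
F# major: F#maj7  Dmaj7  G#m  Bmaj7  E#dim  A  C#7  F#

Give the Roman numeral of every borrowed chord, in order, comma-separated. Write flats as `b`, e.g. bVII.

In F# major the diatonic chords are F#, G#m, A#m, B, C#, D#m, E#dim. F#maj7, G#m, Bmaj7, E#dim, C#7 and F# are all diatonic. Dmaj7 (D–F#–A–C#) doesn't fit — on degree 6 F# major would have D#m (vi). Dmaj7 is the degree-6 chord of F# minor, so it is the borrowed bVImaj7. A (A–C#–E) is not: scale degree 3 in F# major carries A#m (iii). In F# minor the chord on that degree is A, so here it functions as bIII, borrowed from the parallel minor.

bVImaj7, bIII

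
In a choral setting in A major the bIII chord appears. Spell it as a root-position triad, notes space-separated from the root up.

Scale degree 3 in A major is C#. bIII uses the lowered form, C, taken from A minor. Stacking thirds in A minor on C gives C–E–G.

C E G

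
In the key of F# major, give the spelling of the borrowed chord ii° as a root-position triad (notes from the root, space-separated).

G# B D

ii° is built on scale degree 2, which is G# in both F# major and its parallel. Stacking thirds in F# minor on G# gives G#–B–D.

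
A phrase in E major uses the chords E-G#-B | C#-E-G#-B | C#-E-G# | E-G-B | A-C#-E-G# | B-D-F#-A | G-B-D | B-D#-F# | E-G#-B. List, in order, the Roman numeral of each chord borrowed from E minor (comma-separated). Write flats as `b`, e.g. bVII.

i, v7, bIII

The diatonic triads in E major are E, F#m, G#m, A, B, C#m, D#dim. E–G#–B = E, C#–E–G#–B = C#m7, C#–E–G# = C#m, A–C#–E–G# = Amaj7 and B–D#–F# = B all belong to that set. E–G–B is not: scale degree 1 in E major carries E (I). In E minor the chord on that degree is Em, so here it functions as i, borrowed from the parallel minor. B–D–F#–A doesn't fit — on degree 5 E major would have B (V). Bm7 is the degree-5 chord of E minor, so it is the borrowed v7. But G–B–D is foreign: the diatonic iii on degree 3 is G#m, whereas G comes from E minor. It is labeled bIII.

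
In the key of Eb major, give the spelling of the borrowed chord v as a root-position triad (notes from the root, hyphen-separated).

v is built on scale degree 5, which is Bb in both Eb major and its parallel. Building the minor chord from the parallel minor on Bb: Bb–Db–F.

Bb-Db-F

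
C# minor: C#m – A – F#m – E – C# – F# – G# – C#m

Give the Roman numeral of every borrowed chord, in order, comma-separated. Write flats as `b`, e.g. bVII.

C# minor has the diatonic set C#m, D#dim, E, F#m, G#, A, B (with V from harmonic minor). C#m, A, F#m, E and G# all belong to that set. C# (C#–E#–G#) doesn't fit — on degree 1 C# minor would have C#m (i). C# is the degree-1 chord of C# major, so it is the borrowed I. F# (F#–A#–C#) is not: scale degree 4 in C# minor carries F#m (iv). In C# major the chord on that degree is F#, so here it functions as IV, borrowed from the parallel major.

I, IV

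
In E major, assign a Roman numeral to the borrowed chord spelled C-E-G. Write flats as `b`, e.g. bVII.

bVI

The root C is the lowered 6th scale degree — diatonically E major has C# there. The diatonic chord on degree 6 would be C#m (vi), but C–E–G is the major chord from E minor. As a borrowed chord it is labeled bVI.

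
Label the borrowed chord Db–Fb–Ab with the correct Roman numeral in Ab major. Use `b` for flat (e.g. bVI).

The root Db is the diatonic 4th degree of Ab major; the borrowing shows in the chord quality. The diatonic chord on degree 4 would be Db (IV), but Db–Fb–Ab is the minor chord from Ab minor. As a borrowed chord it is labeled iv.

iv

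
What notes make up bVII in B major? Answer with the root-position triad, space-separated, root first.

A C# E

The root of bVII is the lowered 7th degree: A# becomes A. Building the major chord from the parallel minor on A: A–C#–E.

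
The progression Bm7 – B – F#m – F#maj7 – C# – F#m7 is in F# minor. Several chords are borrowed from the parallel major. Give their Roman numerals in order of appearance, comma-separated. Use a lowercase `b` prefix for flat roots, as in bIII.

In F# minor (with V from harmonic minor) the diatonic chords are F#m, G#dim, A, Bm, C#, D, E. Bm7, F#m, C# and F#m7 are all diatonic. B (B–D#–F#) doesn't fit — on degree 4 F# minor would have Bm (iv). B is the degree-4 chord of F# major, so it is the borrowed IV. F#maj7 (F#–A#–C#–E#) doesn't fit — on degree 1 F# minor would have F#m (i). F#maj7 is the degree-1 chord of F# major, so it is the borrowed Imaj7.

IV, Imaj7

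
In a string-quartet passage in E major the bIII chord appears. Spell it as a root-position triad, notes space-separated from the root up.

G B D

Scale degree 3 in E major is G#. bIII uses the lowered form, G, taken from E minor. Building the major chord from the parallel minor on G: G–B–D.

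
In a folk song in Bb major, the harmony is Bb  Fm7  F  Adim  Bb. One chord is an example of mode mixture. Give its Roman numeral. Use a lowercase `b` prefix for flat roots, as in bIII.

v7

Bb major has the diatonic set Bb, Cm, Dm, Eb, F, Gm, Adim. Bb, F and Adim all belong to that set. Fm7 (F–Ab–C–Eb) is not: scale degree 5 in Bb major carries F (V). In Bb minor the chord on that degree is Fm7, so here it functions as v7, borrowed from the parallel minor.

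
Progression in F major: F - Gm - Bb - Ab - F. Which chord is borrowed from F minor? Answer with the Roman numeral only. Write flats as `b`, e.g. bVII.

The diatonic triads in F major are F, Gm, Am, Bb, C, Dm, Edim. F, Gm and Bb all belong to that set. Ab (Ab–C–Eb) is not: scale degree 3 in F major carries Am (iii). In F minor the chord on that degree is Ab, so here it functions as bIII, borrowed from the parallel minor.

bIII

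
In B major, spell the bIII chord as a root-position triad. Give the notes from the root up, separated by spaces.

Scale degree 3 in B major is D#. bIII uses the lowered form, D, taken from B minor. In B minor the chord on D is D–F#–A.

D F# A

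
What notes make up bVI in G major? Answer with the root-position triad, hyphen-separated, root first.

Eb-G-Bb

The root of bVI is the lowered 6th degree: E becomes Eb. In G minor the chord on Eb is Eb–G–Bb.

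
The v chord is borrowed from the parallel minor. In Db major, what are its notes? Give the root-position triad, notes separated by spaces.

Ab Cb Eb

The root, Ab, is scale degree 5 — the same note in Db major and Db minor; only the chord quality changes. Stacking thirds in Db minor on Ab gives Ab–Cb–Eb.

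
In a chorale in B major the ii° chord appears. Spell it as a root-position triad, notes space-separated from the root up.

ii° is built on scale degree 2, which is C# in both B major and its parallel. Stacking thirds in B minor on C# gives C#–E–G.

C# E G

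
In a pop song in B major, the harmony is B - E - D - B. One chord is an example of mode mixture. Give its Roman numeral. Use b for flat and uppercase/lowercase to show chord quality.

bIII

In B major the diatonic chords are B, C#m, D#m, E, F#, G#m, A#dim. Of the given chords, B and E are diatonic. D (D–F#–A) is not: scale degree 3 in B major carries D#m (iii). In B minor the chord on that degree is D, so here it functions as bIII, borrowed from the parallel minor.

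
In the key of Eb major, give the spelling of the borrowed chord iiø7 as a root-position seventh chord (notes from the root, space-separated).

The root, F, is scale degree 2 — the same note in Eb major and Eb minor; only the chord quality changes. Stacking thirds in Eb minor on F gives F–Ab–Cb–Eb.

F Ab Cb Eb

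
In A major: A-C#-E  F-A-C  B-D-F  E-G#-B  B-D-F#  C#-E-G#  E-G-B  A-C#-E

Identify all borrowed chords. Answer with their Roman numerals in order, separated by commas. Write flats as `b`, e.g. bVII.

A major has the diatonic set A, Bm, C#m, D, E, F#m, G#dim. A–C#–E = A, E–G#–B = E, B–D–F# = Bm and C#–E–G# = C#m are all diatonic. But F–A–C is foreign: the diatonic vi on degree 6 is F#m, whereas F comes from A minor. It is labeled bVI. But B–D–F is foreign: the diatonic ii on degree 2 is Bm, whereas Bdim comes from A minor. It is labeled ii°. E–G–B is not: scale degree 5 in A major carries E (V). In A minor the chord on that degree is Em, so here it functions as v, borrowed from the parallel minor.

bVI, ii°, v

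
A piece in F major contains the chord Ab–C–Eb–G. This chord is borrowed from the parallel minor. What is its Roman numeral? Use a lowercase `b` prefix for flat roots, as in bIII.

bIIImaj7

In F major scale degree 3 is A; Ab is its lowered form, from F minor. Diatonically F major has Am (iii) on that degree; Ab–C–Eb–G is instead the major-seventh chord native to F minor, so it takes the label bIIImaj7.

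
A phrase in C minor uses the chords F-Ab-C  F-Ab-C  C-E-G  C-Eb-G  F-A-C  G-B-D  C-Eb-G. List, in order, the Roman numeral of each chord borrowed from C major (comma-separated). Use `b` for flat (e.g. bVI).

C minor has the diatonic set Cm, Ddim, Eb, Fm, G, Ab, Bb (with V from harmonic minor). F–Ab–C = Fm, C–Eb–G = Cm and G–B–D = G all belong to that set. C–E–G is not: scale degree 1 in C minor carries Cm (i). In C major the chord on that degree is C, so here it functions as I, borrowed from the parallel major. But F–A–C is foreign: the diatonic iv on degree 4 is Fm, whereas F comes from C major. It is labeled IV.

I, IV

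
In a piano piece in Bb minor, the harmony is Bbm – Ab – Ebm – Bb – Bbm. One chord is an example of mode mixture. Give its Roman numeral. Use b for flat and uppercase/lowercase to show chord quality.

Bb minor has the diatonic set Bbm, Cdim, Db, Ebm, F, Gb, Ab (with V from harmonic minor). Bbm, Ab and Ebm are all diatonic. But Bb (Bb–D–F) is foreign: the diatonic i on degree 1 is Bbm, whereas Bb comes from Bb major. It is labeled I.

I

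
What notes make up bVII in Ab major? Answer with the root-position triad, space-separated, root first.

Gb Bb Db

bVII is built on the lowered scale degree 7. In Ab major degree 7 is G; lowered it becomes Gb. In Ab minor the chord on Gb is Gb–Bb–Db.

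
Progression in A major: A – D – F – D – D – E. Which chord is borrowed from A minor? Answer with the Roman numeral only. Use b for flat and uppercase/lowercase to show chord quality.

bVI

The diatonic triads in A major are A, Bm, C#m, D, E, F#m, G#dim. A, D and E all belong to that set. But F (F–A–C) is foreign: the diatonic vi on degree 6 is F#m, whereas F comes from A minor. It is labeled bVI.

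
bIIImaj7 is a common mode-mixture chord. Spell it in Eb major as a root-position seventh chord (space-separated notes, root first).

Gb Bb Db F

bIIImaj7 is built on the lowered scale degree 3. In Eb major degree 3 is G; lowered it becomes Gb. In Eb minor the chord on Gb is Gb–Bb–Db–F.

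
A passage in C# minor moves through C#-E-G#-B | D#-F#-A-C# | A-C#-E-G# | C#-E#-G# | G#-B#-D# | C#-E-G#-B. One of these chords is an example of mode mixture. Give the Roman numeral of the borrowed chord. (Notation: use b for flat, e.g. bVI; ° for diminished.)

C# minor has the diatonic set C#m, D#dim, E, F#m, G#, A, B (with V from harmonic minor). C#–E–G#–B = C#m7, D#–F#–A–C# = D#m7b5, A–C#–E–G# = Amaj7 and G#–B#–D# = G# are all diatonic. C#–E#–G# doesn't fit — on degree 1 C# minor would have C#m (i). C# is the degree-1 chord of C# major, so it is the borrowed I.

I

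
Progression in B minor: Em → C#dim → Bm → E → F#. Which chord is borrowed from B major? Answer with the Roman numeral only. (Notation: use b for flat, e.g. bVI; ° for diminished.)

IV

In B minor (with V from harmonic minor) the diatonic chords are Bm, C#dim, D, Em, F#, G, A. Em, C#dim, Bm and F# all belong to that set. E (E–G#–B) is not: scale degree 4 in B minor carries Em (iv). In B major the chord on that degree is E, so here it functions as IV, borrowed from the parallel major.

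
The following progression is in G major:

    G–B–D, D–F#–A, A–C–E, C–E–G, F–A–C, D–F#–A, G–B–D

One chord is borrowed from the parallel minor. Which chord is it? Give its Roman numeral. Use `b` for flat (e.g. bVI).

G major has the diatonic set G, Am, Bm, C, D, Em, F#dim. Of the given chords, G–B–D = G, D–F#–A = D, A–C–E = Am and C–E–G = C are diatonic. F–A–C is not: scale degree 7 in G major carries F#dim (vii°). In G minor the chord on that degree is F, so here it functions as bVII, borrowed from the parallel minor.

bVII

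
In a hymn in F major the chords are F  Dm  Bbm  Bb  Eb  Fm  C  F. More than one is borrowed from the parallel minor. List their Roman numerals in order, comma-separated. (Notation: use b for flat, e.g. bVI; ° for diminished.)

iv, bVII, i

In F major the diatonic chords are F, Gm, Am, Bb, C, Dm, Edim. F, Dm, Bb and C all belong to that set. Bbm (Bb–Db–F) is not: scale degree 4 in F major carries Bb (IV). In F minor the chord on that degree is Bbm, so here it functions as iv, borrowed from the parallel minor. Eb (Eb–G–Bb) doesn't fit — on degree 7 F major would have Edim (vii°). Eb is the degree-7 chord of F minor, so it is the borrowed bVII. Fm (F–Ab–C) doesn't fit — on degree 1 F major would have F (I). Fm is the degree-1 chord of F minor, so it is the borrowed i.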